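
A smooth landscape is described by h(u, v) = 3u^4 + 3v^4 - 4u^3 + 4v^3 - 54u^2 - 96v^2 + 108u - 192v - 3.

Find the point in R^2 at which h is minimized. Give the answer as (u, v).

h(u,v) separates as P(u) + Q(v) − 3, so its minimum is min P + min Q − 3.
P'(u) = 12(u - 3)(u - 1)(u + 3) vanishes at u ∈ {-3, 1, 3}; Q'(v) = 12(v - 4)(v + 1)(v + 4) vanishes at v ∈ {-4, -1, 4}.
Local minima of P (where P''>0): P(-3)=-459, P(3)=-27. Local minima of Q: Q(-4)=-256, Q(4)=-1280.
So the global minimum of h is P(-3) + Q(4) − 3 = -459 − 1280 − 3 = -1742, attained at (-3, 4).

(-3, 4)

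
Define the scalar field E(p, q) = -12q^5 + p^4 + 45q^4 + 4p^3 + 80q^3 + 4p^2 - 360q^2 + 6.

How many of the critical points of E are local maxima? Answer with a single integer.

2

E separates as a function of p plus a function of q, so ∇E=0 decouples.
∂E/∂p = 4p(p + 1)(p + 2) = 0 at p ∈ {-2, -1, 0}; ∂E/∂q = -60q(q - 3)(q - 2)(q + 2) = 0 at q ∈ {-2, 0, 2, 3}.
The Hessian is diagonal: diag(E_pp, E_qq). Second derivatives: E_pp(-2)=8, E_pp(-1)=-4, E_pp(0)=8; E_qq(-2)=2400, E_qq(0)=-720, E_qq(2)=480, E_qq(3)=-900.
Local maxima occur where both diagonal entries negative: (-1, 0), (-1, 3). Count: 2.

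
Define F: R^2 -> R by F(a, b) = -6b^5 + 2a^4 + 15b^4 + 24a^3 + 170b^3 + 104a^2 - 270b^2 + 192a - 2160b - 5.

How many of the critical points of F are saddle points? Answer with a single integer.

6

F separates as a function of a plus a function of b, so ∇F=0 decouples.
∂F/∂a = 8(a + 2)(a + 3)(a + 4) = 0 at a ∈ {-4, -3, -2}; ∂F/∂b = -30(b - 4)(b - 3)(b + 2)(b + 3) = 0 at b ∈ {-3, -2, 3, 4}.
The Hessian is diagonal: diag(F_aa, F_bb). Second derivatives: F_aa(-4)=16, F_aa(-3)=-8, F_aa(-2)=16; F_bb(-3)=1260, F_bb(-2)=-900, F_bb(3)=900, F_bb(4)=-1260.
Saddle points occur where the two diagonal entries have opposite signs: (-4, -2), (-4, 4), (-3, -3), (-3, 3), (-2, -2), (-2, 4). Count: 6.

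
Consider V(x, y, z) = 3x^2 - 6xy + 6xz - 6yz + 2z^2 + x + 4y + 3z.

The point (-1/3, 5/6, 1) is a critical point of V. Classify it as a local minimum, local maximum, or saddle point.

saddle point

The Hessian is constant: H = [[6, -6, 6], [-6, 0, -6], [6, -6, 4]].
Leading principal minors: Δ₁ = 6, Δ₂ = -36, Δ₃ = 72.
The minors fit neither the all-positive nor the alternating-sign pattern, so H is indefinite: a saddle point.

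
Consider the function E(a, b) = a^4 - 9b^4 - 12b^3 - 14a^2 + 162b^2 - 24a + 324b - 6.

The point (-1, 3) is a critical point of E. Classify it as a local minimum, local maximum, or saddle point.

The mixed partial ∂²E/∂a∂b is 0, so the Hessian at any point is diag(E_aa, E_bb) = diag(4(3a^2 - 7), 36(-3b^2 - 2b + 9)).
At (-1, 3): H = diag(-16, -864).
Both eigenvalues are negative, so H is negative definite: a local maximum.

local maximum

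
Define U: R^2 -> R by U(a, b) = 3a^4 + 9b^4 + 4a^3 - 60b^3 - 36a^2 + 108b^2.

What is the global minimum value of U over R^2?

-189

U(a,b) separates as P(a) + Q(b), so its minimum is min P + min Q.
P'(a) = 12a(a - 2)(a + 3) vanishes at a ∈ {-3, 0, 2}; Q'(b) = 36b(b - 3)(b - 2) vanishes at b ∈ {0, 2, 3}.
Local minima of P (where P''>0): P(-3)=-189, P(2)=-64. Local minima of Q: Q(0)=0, Q(3)=81.
So the global minimum of U is P(-3) + Q(0) = -189 + 0 = -189, attained at (-3, 0).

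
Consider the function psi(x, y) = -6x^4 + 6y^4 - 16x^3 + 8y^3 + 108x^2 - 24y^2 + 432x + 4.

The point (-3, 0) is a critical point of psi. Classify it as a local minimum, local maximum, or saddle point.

The mixed partial ∂²psi/∂x∂y is 0, so the Hessian at any point is diag(psi_xx, psi_yy) = diag(24(-3x^2 - 4x + 9), 24(3y^2 + 2y - 2)).
At (-3, 0): H = diag(-144, -48).
Both eigenvalues are negative, so H is negative definite: a local maximum.

local maximum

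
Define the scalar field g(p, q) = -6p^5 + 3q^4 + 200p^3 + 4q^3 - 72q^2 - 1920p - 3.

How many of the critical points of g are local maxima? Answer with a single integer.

g separates as a function of p plus a function of q, so ∇g=0 decouples.
∂g/∂p = -30(p - 4)(p - 2)(p + 2)(p + 4) = 0 at p ∈ {-4, -2, 2, 4}; ∂g/∂q = 12q(q - 3)(q + 4) = 0 at q ∈ {-4, 0, 3}.
The Hessian is diagonal: diag(g_pp, g_qq). Second derivatives: g_pp(-4)=2880, g_pp(-2)=-1440, g_pp(2)=1440, g_pp(4)=-2880; g_qq(-4)=336, g_qq(0)=-144, g_qq(3)=252.
Local maxima occur where both diagonal entries negative: (-2, 0), (4, 0). Count: 2.

2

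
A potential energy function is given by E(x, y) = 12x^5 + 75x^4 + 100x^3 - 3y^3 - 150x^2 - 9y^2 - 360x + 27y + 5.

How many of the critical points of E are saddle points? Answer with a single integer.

E separates as a function of x plus a function of y, so ∇E=0 decouples.
∂E/∂x = 60(x - 1)(x + 1)(x + 2)(x + 3) = 0 at x ∈ {-3, -2, -1, 1}; ∂E/∂y = -9(y - 1)(y + 3) = 0 at y ∈ {-3, 1}.
The Hessian is diagonal: diag(E_xx, E_yy). Second derivatives: E_xx(-3)=-480, E_xx(-2)=180, E_xx(-1)=-240, E_xx(1)=1440; E_yy(-3)=36, E_yy(1)=-36.
Saddle points occur where the two diagonal entries have opposite signs: (-3, -3), (-2, 1), (-1, -3), (1, 1). Count: 4.

4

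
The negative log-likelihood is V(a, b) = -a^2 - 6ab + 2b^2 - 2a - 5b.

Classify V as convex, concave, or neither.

V is quadratic, so its Hessian is the constant matrix H = [[-2, -6], [-6, 4]].
det(H) = -44, tr(H) = 2.
det(H) < 0, so H is indefinite: neither convex nor concave.

neither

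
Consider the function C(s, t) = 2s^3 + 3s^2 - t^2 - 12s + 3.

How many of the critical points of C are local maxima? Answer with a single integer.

1

C separates as a function of s plus a function of t, so ∇C=0 decouples.
∂C/∂s = 6(s - 1)(s + 2) = 0 at s ∈ {-2, 1}; ∂C/∂t = -2t = 0 at t ∈ {0}.
The Hessian is diagonal: diag(C_ss, C_tt). Second derivatives: C_ss(-2)=-18, C_ss(1)=18; C_tt(0)=-2.
Local maxima occur where both diagonal entries negative: (-2, 0). Count: 1.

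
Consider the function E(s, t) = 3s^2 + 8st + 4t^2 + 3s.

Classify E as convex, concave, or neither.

E is quadratic, so its Hessian is the constant matrix H = [[6, 8], [8, 8]].
det(H) = -16, tr(H) = 14.
det(H) < 0, so H is indefinite: neither convex nor concave.

neither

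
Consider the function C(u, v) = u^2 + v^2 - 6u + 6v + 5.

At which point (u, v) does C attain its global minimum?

(3, -3)

C(u,v) separates as P(u) + Q(v) + 5, so its minimum is min P + min Q + 5.
P'(u) = 2u - 6 vanishes at u ∈ {3}; Q'(v) = 2v + 6 vanishes at v ∈ {-3}.
Local minima of P (where P''>0): P(3)=-9. Local minima of Q: Q(-3)=-9.
So the global minimum of C is P(3) + Q(-3) + 5 = -9 − 9 + 5 = -13, attained at (3, -3).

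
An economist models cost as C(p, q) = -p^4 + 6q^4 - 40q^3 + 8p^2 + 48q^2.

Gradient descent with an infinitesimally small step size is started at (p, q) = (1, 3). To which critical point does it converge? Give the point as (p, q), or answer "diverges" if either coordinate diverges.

(0, 4)

C is separable, so gradient descent decouples: p follows -∂C/∂p, q follows -∂C/∂q.
∂C/∂p = -4p(p - 2)(p + 2); at p=1 this is 12, so p decreases.
∂C/∂q = 24q(q - 4)(q - 1); at q=3 this is -144, so q increases.
p converges to its nearest critical value 0 (a local min of the p-part); q converges to 4. The iterate converges to (0, 4).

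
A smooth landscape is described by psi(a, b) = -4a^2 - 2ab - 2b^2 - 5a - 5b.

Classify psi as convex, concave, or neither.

psi is quadratic, so its Hessian is the constant matrix H = [[-8, -2], [-2, -4]].
det(H) = 28, tr(H) = -12.
det(H) > 0 and tr(H) < 0, so H is negative definite everywhere: concave.

concave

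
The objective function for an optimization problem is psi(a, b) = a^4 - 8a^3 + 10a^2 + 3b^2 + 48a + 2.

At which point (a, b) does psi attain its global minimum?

(-1, 0)

psi(a,b) separates as P(a) + Q(b) + 2, so its minimum is min P + min Q + 2.
P'(a) = 4(a - 4)(a - 3)(a + 1) vanishes at a ∈ {-1, 3, 4}; Q'(b) = 6b vanishes at b ∈ {0}.
Local minima of P (where P''>0): P(-1)=-29, P(4)=96. Local minima of Q: Q(0)=0.
So the global minimum of psi is P(-1) + Q(0) + 2 = -29 + 0 + 2 = -27, attained at (-1, 0).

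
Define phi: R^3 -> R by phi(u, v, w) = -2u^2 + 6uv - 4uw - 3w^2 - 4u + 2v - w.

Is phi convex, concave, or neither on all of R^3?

neither

phi is quadratic, so its Hessian is the constant matrix H = [[-4, 6, -4], [6, 0, 0], [-4, 0, -6]].
Leading principal minors: -4, -36, 216.
Neither pattern holds ⇒ H is indefinite ⇒ neither convex nor concave.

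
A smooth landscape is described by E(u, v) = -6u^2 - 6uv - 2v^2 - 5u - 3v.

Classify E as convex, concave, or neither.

concave

E is quadratic, so its Hessian is the constant matrix H = [[-12, -6], [-6, -4]].
det(H) = 12, tr(H) = -16.
det(H) > 0 and tr(H) < 0, so H is negative definite everywhere: concave.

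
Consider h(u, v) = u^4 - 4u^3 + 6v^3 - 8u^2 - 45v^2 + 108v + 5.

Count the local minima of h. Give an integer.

h separates as a function of u plus a function of v, so ∇h=0 decouples.
∂h/∂u = 4u(u - 4)(u + 1) = 0 at u ∈ {-1, 0, 4}; ∂h/∂v = 18(v - 3)(v - 2) = 0 at v ∈ {2, 3}.
The Hessian is diagonal: diag(h_uu, h_vv). Second derivatives: h_uu(-1)=20, h_uu(0)=-16, h_uu(4)=80; h_vv(2)=-18, h_vv(3)=18.
Local minima occur where both diagonal entries positive: (-1, 3), (4, 3). Count: 2.

2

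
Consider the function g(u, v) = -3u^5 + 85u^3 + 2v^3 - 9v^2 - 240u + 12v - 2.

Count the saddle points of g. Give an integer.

g separates as a function of u plus a function of v, so ∇g=0 decouples.
∂g/∂u = -15(u - 4)(u - 1)(u + 1)(u + 4) = 0 at u ∈ {-4, -1, 1, 4}; ∂g/∂v = 6(v - 2)(v - 1) = 0 at v ∈ {1, 2}.
The Hessian is diagonal: diag(g_uu, g_vv). Second derivatives: g_uu(-4)=1800, g_uu(-1)=-450, g_uu(1)=450, g_uu(4)=-1800; g_vv(1)=-6, g_vv(2)=6.
Saddle points occur where the two diagonal entries have opposite signs: (-4, 1), (-1, 2), (1, 1), (4, 2). Count: 4.

4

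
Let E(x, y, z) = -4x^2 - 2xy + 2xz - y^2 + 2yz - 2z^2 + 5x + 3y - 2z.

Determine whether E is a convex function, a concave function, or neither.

E is quadratic, so its Hessian is the constant matrix H = [[-8, -2, 2], [-2, -2, 2], [2, 2, -4]].
Leading principal minors: -8, 12, -24.
Signs alternate −, +, − ⇒ H ≺ 0 ⇒ concave.

concave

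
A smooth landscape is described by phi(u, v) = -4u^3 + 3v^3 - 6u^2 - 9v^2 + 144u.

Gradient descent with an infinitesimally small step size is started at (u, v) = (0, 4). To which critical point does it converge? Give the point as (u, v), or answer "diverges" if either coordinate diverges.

phi is separable, so gradient descent decouples: u follows -∂phi/∂u, v follows -∂phi/∂v.
∂phi/∂u = -12(u - 3)(u + 4); at u=0 this is 144, so u decreases.
∂phi/∂v = 9v(v - 2); at v=4 this is 72, so v decreases.
u converges to its nearest critical value -4 (a local min of the u-part); v converges to 2. The iterate converges to (-4, 2).

(-4, 2)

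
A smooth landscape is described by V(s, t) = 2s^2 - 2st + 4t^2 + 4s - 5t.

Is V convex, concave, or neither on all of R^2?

V is quadratic, so its Hessian is the constant matrix H = [[4, -2], [-2, 8]].
det(H) = 28, tr(H) = 12.
det(H) > 0 and tr(H) > 0, so H is positive definite everywhere: convex.

convex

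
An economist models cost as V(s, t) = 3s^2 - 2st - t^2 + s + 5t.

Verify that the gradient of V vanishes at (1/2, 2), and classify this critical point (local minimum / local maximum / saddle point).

saddle point

∇V = (6s - 2t + 1, -2s - 2t + 5); substituting (1/2, 2) gives ∇V = (0, 0), so (1/2, 2) is indeed a critical point.
The Hessian of V is constant: H = [[6, -2], [-2, -2]].
det(H) = 6·(-2) − (-2)² = -16.
Since det(H) < 0, H is indefinite and the critical point is a saddle point.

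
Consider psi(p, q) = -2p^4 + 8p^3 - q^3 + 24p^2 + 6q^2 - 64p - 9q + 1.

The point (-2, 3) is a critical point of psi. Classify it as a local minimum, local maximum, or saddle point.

The mixed partial ∂²psi/∂p∂q is 0, so the Hessian at any point is diag(psi_pp, psi_qq) = diag(24(-p^2 + 2p + 2), 6(-q + 2)).
At (-2, 3): H = diag(-144, -6).
Both eigenvalues are negative, so H is negative definite: a local maximum.

local maximum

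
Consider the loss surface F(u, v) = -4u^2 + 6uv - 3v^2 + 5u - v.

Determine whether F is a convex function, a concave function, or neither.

concave

F is quadratic, so its Hessian is the constant matrix H = [[-8, 6], [6, -6]].
det(H) = 12, tr(H) = -14.
det(H) > 0 and tr(H) < 0, so H is negative definite everywhere: concave.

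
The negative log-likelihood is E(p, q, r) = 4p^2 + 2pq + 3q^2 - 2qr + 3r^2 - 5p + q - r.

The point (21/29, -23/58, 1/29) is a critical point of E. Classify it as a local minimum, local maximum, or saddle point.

local minimum

The Hessian is constant: H = [[8, 2, 0], [2, 6, -2], [0, -2, 6]].
Leading principal minors: Δ₁ = 8, Δ₂ = 44, Δ₃ = 232.
All leading minors are positive, so H is positive definite: a local minimum.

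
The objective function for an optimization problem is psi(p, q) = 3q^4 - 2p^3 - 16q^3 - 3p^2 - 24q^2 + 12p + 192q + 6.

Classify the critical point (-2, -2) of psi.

local minimum

The mixed partial ∂²psi/∂p∂q is 0, so the Hessian at any point is diag(psi_pp, psi_qq) = diag(-6(2p + 1), 12(3q^2 - 8q - 4)).
At (-2, -2): H = diag(18, 288).
Both eigenvalues are positive, so H is positive definite: a local minimum.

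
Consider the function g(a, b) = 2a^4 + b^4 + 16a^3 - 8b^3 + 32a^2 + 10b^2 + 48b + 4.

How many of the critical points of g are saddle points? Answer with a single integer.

g separates as a function of a plus a function of b, so ∇g=0 decouples.
∂g/∂a = 8a(a + 2)(a + 4) = 0 at a ∈ {-4, -2, 0}; ∂g/∂b = 4(b - 4)(b - 3)(b + 1) = 0 at b ∈ {-1, 3, 4}.
The Hessian is diagonal: diag(g_aa, g_bb). Second derivatives: g_aa(-4)=64, g_aa(-2)=-32, g_aa(0)=64; g_bb(-1)=80, g_bb(3)=-16, g_bb(4)=20.
Saddle points occur where the two diagonal entries have opposite signs: (-4, 3), (-2, -1), (-2, 4), (0, 3). Count: 4.

4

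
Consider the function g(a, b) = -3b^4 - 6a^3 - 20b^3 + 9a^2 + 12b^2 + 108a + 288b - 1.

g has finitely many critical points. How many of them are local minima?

g separates as a function of a plus a function of b, so ∇g=0 decouples.
∂g/∂a = -18(a - 3)(a + 2) = 0 at a ∈ {-2, 3}; ∂g/∂b = -12(b - 2)(b + 3)(b + 4) = 0 at b ∈ {-4, -3, 2}.
The Hessian is diagonal: diag(g_aa, g_bb). Second derivatives: g_aa(-2)=90, g_aa(3)=-90; g_bb(-4)=-72, g_bb(-3)=60, g_bb(2)=-360.
Local minima occur where both diagonal entries positive: (-2, -3). Count: 1.

1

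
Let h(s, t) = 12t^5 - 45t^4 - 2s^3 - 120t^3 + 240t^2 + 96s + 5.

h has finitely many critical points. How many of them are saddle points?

h separates as a function of s plus a function of t, so ∇h=0 decouples.
∂h/∂s = -6(s - 4)(s + 4) = 0 at s ∈ {-4, 4}; ∂h/∂t = 60t(t - 4)(t - 1)(t + 2) = 0 at t ∈ {-2, 0, 1, 4}.
The Hessian is diagonal: diag(h_ss, h_tt). Second derivatives: h_ss(-4)=48, h_ss(4)=-48; h_tt(-2)=-2160, h_tt(0)=480, h_tt(1)=-540, h_tt(4)=4320.
Saddle points occur where the two diagonal entries have opposite signs: (-4, -2), (-4, 1), (4, 0), (4, 4). Count: 4.

4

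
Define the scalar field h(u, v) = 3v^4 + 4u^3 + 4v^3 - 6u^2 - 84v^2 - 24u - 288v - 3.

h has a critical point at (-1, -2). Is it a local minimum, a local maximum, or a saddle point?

local maximum

The mixed partial ∂²h/∂u∂v is 0, so the Hessian at any point is diag(h_uu, h_vv) = diag(12(2u - 1), 12(3v^2 + 2v - 14)).
At (-1, -2): H = diag(-36, -72).
Both eigenvalues are negative, so H is negative definite: a local maximum.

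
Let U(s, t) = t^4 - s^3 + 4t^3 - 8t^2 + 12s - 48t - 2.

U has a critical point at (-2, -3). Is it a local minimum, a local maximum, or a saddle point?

The mixed partial ∂²U/∂s∂t is 0, so the Hessian at any point is diag(U_ss, U_tt) = diag(-6s, 4(3t^2 + 6t - 4)).
At (-2, -3): H = diag(12, 20).
Both eigenvalues are positive, so H is positive definite: a local minimum.

local minimum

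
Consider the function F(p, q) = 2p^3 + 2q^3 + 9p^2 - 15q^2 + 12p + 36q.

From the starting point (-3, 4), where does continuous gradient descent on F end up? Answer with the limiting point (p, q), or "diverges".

F is separable, so gradient descent decouples: p follows -∂F/∂p, q follows -∂F/∂q.
∂F/∂p = 6(p + 1)(p + 2); at p=-3 this is 12, so p decreases.
∂F/∂q = 6(q - 3)(q - 2); at q=4 this is 12, so q decreases.
The p-coordinate has no critical point in that direction and runs off to infinity.

diverges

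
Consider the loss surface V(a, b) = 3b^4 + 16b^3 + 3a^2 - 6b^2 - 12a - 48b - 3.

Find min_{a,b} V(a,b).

-175

V(a,b) separates as P(a) + Q(b) − 3, so its minimum is min P + min Q − 3.
P'(a) = 6a - 12 vanishes at a ∈ {2}; Q'(b) = 12(b - 1)(b + 1)(b + 4) vanishes at b ∈ {-4, -1, 1}.
Local minima of P (where P''>0): P(2)=-12. Local minima of Q: Q(-4)=-160, Q(1)=-35.
So the global minimum of V is P(2) + Q(-4) − 3 = -12 − 160 − 3 = -175, attained at (2, -4).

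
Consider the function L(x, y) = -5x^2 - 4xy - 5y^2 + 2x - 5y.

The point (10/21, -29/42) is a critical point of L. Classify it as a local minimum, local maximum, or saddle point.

The Hessian of L is constant: H = [[-10, -4], [-4, -10]].
det(H) = (-10)·(-10) − (-4)² = 84.
det(H) > 0 and tr(H) = -20 < 0, so H is negative definite and the point is a local maximum.

local maximum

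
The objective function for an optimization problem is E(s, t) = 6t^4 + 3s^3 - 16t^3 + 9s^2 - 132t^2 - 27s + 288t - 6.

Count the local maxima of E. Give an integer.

E separates as a function of s plus a function of t, so ∇E=0 decouples.
∂E/∂s = 9(s - 1)(s + 3) = 0 at s ∈ {-3, 1}; ∂E/∂t = 24(t - 4)(t - 1)(t + 3) = 0 at t ∈ {-3, 1, 4}.
The Hessian is diagonal: diag(E_ss, E_tt). Second derivatives: E_ss(-3)=-36, E_ss(1)=36; E_tt(-3)=672, E_tt(1)=-288, E_tt(4)=504.
Local maxima occur where both diagonal entries negative: (-3, 1). Count: 1.

1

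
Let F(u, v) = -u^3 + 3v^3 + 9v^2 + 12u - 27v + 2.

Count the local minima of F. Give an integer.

F separates as a function of u plus a function of v, so ∇F=0 decouples.
∂F/∂u = -3(u - 2)(u + 2) = 0 at u ∈ {-2, 2}; ∂F/∂v = 9(v - 1)(v + 3) = 0 at v ∈ {-3, 1}.
The Hessian is diagonal: diag(F_uu, F_vv). Second derivatives: F_uu(-2)=12, F_uu(2)=-12; F_vv(-3)=-36, F_vv(1)=36.
Local minima occur where both diagonal entries positive: (-2, 1). Count: 1.

1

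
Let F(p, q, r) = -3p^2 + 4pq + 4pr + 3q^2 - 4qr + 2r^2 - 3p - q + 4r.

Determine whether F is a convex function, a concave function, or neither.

neither

F is quadratic, so its Hessian is the constant matrix H = [[-6, 4, 4], [4, 6, -4], [4, -4, 4]].
Leading principal minors: -6, -52, -336.
Neither pattern holds ⇒ H is indefinite ⇒ neither convex nor concave.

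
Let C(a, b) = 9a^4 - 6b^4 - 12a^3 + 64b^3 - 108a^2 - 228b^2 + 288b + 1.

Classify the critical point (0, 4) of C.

The mixed partial ∂²C/∂a∂b is 0, so the Hessian at any point is diag(C_aa, C_bb) = diag(36(3a^2 - 2a - 6), 24(-3b^2 + 16b - 19)).
At (0, 4): H = diag(-216, -72).
Both eigenvalues are negative, so H is negative definite: a local maximum.

local maximum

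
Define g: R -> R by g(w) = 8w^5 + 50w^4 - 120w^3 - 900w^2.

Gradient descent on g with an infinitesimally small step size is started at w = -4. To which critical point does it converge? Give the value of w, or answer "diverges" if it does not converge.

g'(w) = 40w(w - 3)(w + 3)(w + 5), so g'(-4) = -1120.
Gradient descent moves in the -g' direction, i.e. w is increasing.
The nearest critical point in that direction is w = -3, where g'' = 1440 > 0 (a local minimum). The iterate converges there.

-3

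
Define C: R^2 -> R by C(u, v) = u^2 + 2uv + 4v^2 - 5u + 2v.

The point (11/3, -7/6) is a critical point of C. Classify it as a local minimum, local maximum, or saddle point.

The Hessian of C is constant: H = [[2, 2], [2, 8]].
det(H) = 2·8 − 2² = 12.
det(H) > 0 and tr(H) = 10 > 0, so H is positive definite and the point is a local minimum.

local minimum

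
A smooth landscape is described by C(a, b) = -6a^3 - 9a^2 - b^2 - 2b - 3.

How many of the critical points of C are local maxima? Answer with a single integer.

1

C separates as a function of a plus a function of b, so ∇C=0 decouples.
∂C/∂a = -18a(a + 1) = 0 at a ∈ {-1, 0}; ∂C/∂b = -2(b + 1) = 0 at b ∈ {-1}.
The Hessian is diagonal: diag(C_aa, C_bb). Second derivatives: C_aa(-1)=18, C_aa(0)=-18; C_bb(-1)=-2.
Local maxima occur where both diagonal entries negative: (0, -1). Count: 1.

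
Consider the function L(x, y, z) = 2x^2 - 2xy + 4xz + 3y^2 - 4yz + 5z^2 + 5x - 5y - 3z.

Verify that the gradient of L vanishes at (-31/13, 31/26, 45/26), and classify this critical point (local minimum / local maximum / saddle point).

∇L = (4x - 2y + 4z + 5, -2x + 6y - 4z - 5, 4x - 4y + 10z - 3); substituting (-31/13, 31/26, 45/26) gives ∇L = (0, 0, 0), so (-31/13, 31/26, 45/26) is indeed a critical point.
The Hessian is constant: H = [[4, -2, 4], [-2, 6, -4], [4, -4, 10]].
Leading principal minors: Δ₁ = 4, Δ₂ = 20, Δ₃ = 104.
All leading minors are positive, so H is positive definite: a local minimum.

local minimum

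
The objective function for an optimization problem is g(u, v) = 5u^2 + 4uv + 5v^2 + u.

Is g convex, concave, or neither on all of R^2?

g is quadratic, so its Hessian is the constant matrix H = [[10, 4], [4, 10]].
det(H) = 84, tr(H) = 20.
det(H) > 0 and tr(H) > 0, so H is positive definite everywhere: convex.

convex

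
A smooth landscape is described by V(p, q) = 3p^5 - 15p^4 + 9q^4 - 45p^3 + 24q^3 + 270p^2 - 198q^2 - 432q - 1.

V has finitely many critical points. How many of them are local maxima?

V separates as a function of p plus a function of q, so ∇V=0 decouples.
∂V/∂p = 15p(p - 4)(p - 3)(p + 3) = 0 at p ∈ {-3, 0, 3, 4}; ∂V/∂q = 36(q - 3)(q + 1)(q + 4) = 0 at q ∈ {-4, -1, 3}.
The Hessian is diagonal: diag(V_pp, V_qq). Second derivatives: V_pp(-3)=-1890, V_pp(0)=540, V_pp(3)=-270, V_pp(4)=420; V_qq(-4)=756, V_qq(-1)=-432, V_qq(3)=1008.
Local maxima occur where both diagonal entries negative: (-3, -1), (3, -1). Count: 2.

2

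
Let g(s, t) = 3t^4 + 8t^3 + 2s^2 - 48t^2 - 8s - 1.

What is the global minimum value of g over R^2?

-521

g(s,t) separates as P(s) + Q(t) − 1, so its minimum is min P + min Q − 1.
P'(s) = 4s - 8 vanishes at s ∈ {2}; Q'(t) = 12t(t - 2)(t + 4) vanishes at t ∈ {-4, 0, 2}.
Local minima of P (where P''>0): P(2)=-8. Local minima of Q: Q(-4)=-512, Q(2)=-80.
So the global minimum of g is P(2) + Q(-4) − 1 = -8 − 512 − 1 = -521, attained at (2, -4).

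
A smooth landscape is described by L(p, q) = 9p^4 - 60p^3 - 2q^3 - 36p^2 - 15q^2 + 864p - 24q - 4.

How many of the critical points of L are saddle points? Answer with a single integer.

3

L separates as a function of p plus a function of q, so ∇L=0 decouples.
∂L/∂p = 36(p - 4)(p - 3)(p + 2) = 0 at p ∈ {-2, 3, 4}; ∂L/∂q = -6(q + 1)(q + 4) = 0 at q ∈ {-4, -1}.
The Hessian is diagonal: diag(L_pp, L_qq). Second derivatives: L_pp(-2)=1080, L_pp(3)=-180, L_pp(4)=216; L_qq(-4)=18, L_qq(-1)=-18.
Saddle points occur where the two diagonal entries have opposite signs: (-2, -1), (3, -4), (4, -1). Count: 3.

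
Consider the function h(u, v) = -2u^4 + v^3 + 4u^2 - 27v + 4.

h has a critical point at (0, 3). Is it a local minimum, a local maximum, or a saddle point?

The mixed partial ∂²h/∂u∂v is 0, so the Hessian at any point is diag(h_uu, h_vv) = diag(8(-3u^2 + 1), 6v).
At (0, 3): H = diag(8, 18).
Both eigenvalues are positive, so H is positive definite: a local minimum.

local minimum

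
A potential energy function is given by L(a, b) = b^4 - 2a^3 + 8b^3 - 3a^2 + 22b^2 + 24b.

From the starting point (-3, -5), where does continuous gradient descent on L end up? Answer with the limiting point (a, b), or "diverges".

(-1, -3)

L is separable, so gradient descent decouples: a follows -∂L/∂a, b follows -∂L/∂b.
∂L/∂a = -6a(a + 1); at a=-3 this is -36, so a increases.
∂L/∂b = 4(b + 1)(b + 2)(b + 3); at b=-5 this is -96, so b increases.
a converges to its nearest critical value -1 (a local min of the a-part); b converges to -3. The iterate converges to (-1, -3).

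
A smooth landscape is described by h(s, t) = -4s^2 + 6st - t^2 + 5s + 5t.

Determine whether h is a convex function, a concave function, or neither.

neither

h is quadratic, so its Hessian is the constant matrix H = [[-8, 6], [6, -2]].
det(H) = -20, tr(H) = -10.
det(H) < 0, so H is indefinite: neither convex nor concave.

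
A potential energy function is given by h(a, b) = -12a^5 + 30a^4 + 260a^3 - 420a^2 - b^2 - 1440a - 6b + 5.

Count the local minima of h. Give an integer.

0

h separates as a function of a plus a function of b, so ∇h=0 decouples.
∂h/∂a = -60(a - 4)(a - 2)(a + 1)(a + 3) = 0 at a ∈ {-3, -1, 2, 4}; ∂h/∂b = -2(b + 3) = 0 at b ∈ {-3}.
The Hessian is diagonal: diag(h_aa, h_bb). Second derivatives: h_aa(-3)=4200, h_aa(-1)=-1800, h_aa(2)=1800, h_aa(4)=-4200; h_bb(-3)=-2.
Local minima occur where both diagonal entries positive: none. Count: 0.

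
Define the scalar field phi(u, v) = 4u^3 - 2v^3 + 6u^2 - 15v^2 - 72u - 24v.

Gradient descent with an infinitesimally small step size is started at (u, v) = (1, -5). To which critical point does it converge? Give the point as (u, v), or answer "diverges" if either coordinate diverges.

(2, -4)

phi is separable, so gradient descent decouples: u follows -∂phi/∂u, v follows -∂phi/∂v.
∂phi/∂u = 12(u - 2)(u + 3); at u=1 this is -48, so u increases.
∂phi/∂v = -6(v + 1)(v + 4); at v=-5 this is -24, so v increases.
u converges to its nearest critical value 2 (a local min of the u-part); v converges to -4. The iterate converges to (2, -4).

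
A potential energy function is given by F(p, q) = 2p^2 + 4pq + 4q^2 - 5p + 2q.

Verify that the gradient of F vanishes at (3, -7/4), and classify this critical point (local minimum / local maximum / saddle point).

∇F = (4p + 4q - 5, 4p + 8q + 2); substituting (3, -7/4) gives ∇F = (0, 0), so (3, -7/4) is indeed a critical point.
The Hessian of F is constant: H = [[4, 4], [4, 8]].
det(H) = 4·8 − 4² = 16.
det(H) > 0 and tr(H) = 12 > 0, so H is positive definite and the point is a local minimum.

local minimum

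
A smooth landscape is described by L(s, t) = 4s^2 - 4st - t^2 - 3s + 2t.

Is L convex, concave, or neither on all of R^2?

L is quadratic, so its Hessian is the constant matrix H = [[8, -4], [-4, -2]].
det(H) = -32, tr(H) = 6.
det(H) < 0, so H is indefinite: neither convex nor concave.

neither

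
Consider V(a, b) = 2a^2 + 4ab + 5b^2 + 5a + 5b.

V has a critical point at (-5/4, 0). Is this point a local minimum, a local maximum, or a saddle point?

The Hessian of V is constant: H = [[4, 4], [4, 10]].
det(H) = 4·10 − 4² = 24.
det(H) > 0 and tr(H) = 14 > 0, so H is positive definite and the point is a local minimum.

local minimum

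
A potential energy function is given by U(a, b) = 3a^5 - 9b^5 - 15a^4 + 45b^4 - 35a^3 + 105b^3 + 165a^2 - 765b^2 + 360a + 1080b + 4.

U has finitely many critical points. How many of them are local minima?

U separates as a function of a plus a function of b, so ∇U=0 decouples.
∂U/∂a = 15(a - 4)(a - 3)(a + 1)(a + 2) = 0 at a ∈ {-2, -1, 3, 4}; ∂U/∂b = -45(b - 4)(b - 2)(b - 1)(b + 3) = 0 at b ∈ {-3, 1, 2, 4}.
The Hessian is diagonal: diag(U_aa, U_bb). Second derivatives: U_aa(-2)=-450, U_aa(-1)=300, U_aa(3)=-300, U_aa(4)=450; U_bb(-3)=6300, U_bb(1)=-540, U_bb(2)=450, U_bb(4)=-1890.
Local minima occur where both diagonal entries positive: (-1, -3), (-1, 2), (4, -3), (4, 2). Count: 4.

4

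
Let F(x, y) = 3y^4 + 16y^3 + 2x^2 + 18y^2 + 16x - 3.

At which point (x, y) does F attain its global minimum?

(-4, -3)

F(x,y) separates as P(x) + Q(y) − 3, so its minimum is min P + min Q − 3.
P'(x) = 4x + 16 vanishes at x ∈ {-4}; Q'(y) = 12y(y + 1)(y + 3) vanishes at y ∈ {-3, -1, 0}.
Local minima of P (where P''>0): P(-4)=-32. Local minima of Q: Q(-3)=-27, Q(0)=0.
So the global minimum of F is P(-4) + Q(-3) − 3 = -32 − 27 − 3 = -62, attained at (-4, -3).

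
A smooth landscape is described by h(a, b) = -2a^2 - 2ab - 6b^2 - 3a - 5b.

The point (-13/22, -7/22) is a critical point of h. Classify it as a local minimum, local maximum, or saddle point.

local maximum

The Hessian of h is constant: H = [[-4, -2], [-2, -12]].
det(H) = (-4)·(-12) − (-2)² = 44.
det(H) > 0 and tr(H) = -16 < 0, so H is negative definite and the point is a local maximum.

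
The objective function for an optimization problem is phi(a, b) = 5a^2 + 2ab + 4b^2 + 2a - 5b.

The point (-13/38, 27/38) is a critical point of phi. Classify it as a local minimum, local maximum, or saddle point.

The Hessian of phi is constant: H = [[10, 2], [2, 8]].
det(H) = 10·8 − 2² = 76.
det(H) > 0 and tr(H) = 18 > 0, so H is positive definite and the point is a local minimum.

local minimum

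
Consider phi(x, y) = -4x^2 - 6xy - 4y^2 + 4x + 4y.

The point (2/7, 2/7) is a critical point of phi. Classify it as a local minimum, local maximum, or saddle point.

The Hessian of phi is constant: H = [[-8, -6], [-6, -8]].
det(H) = (-8)·(-8) − (-6)² = 28.
det(H) > 0 and tr(H) = -16 < 0, so H is negative definite and the point is a local maximum.

local maximum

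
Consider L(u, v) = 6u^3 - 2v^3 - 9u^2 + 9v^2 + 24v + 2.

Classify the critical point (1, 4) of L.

saddle point

The mixed partial ∂²L/∂u∂v is 0, so the Hessian at any point is diag(L_uu, L_vv) = diag(18(2u - 1), 6(-2v + 3)).
At (1, 4): H = diag(18, -30).
The eigenvalues have opposite signs, so H is indefinite: a saddle point.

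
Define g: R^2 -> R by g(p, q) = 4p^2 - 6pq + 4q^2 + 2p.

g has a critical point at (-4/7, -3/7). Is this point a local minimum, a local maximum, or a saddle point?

local minimum

The Hessian of g is constant: H = [[8, -6], [-6, 8]].
det(H) = 8·8 − (-6)² = 28.
det(H) > 0 and tr(H) = 16 > 0, so H is positive definite and the point is a local minimum.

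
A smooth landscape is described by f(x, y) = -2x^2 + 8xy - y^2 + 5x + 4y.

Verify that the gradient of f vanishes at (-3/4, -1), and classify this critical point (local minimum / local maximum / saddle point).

∇f = (-4x + 8y + 5, 8x - 2y + 4); substituting (-3/4, -1) gives ∇f = (0, 0), so (-3/4, -1) is indeed a critical point.
The Hessian of f is constant: H = [[-4, 8], [8, -2]].
det(H) = (-4)·(-2) − 8² = -56.
Since det(H) < 0, H is indefinite and the critical point is a saddle point.

saddle point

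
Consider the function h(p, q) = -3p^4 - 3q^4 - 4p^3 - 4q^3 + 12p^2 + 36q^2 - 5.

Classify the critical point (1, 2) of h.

local maximum

The mixed partial ∂²h/∂p∂q is 0, so the Hessian at any point is diag(h_pp, h_qq) = diag(12(-3p^2 - 2p + 2), 12(-3q^2 - 2q + 6)).
At (1, 2): H = diag(-36, -120).
Both eigenvalues are negative, so H is negative definite: a local maximum.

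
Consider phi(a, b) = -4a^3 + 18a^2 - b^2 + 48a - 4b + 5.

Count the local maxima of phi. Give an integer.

1

phi separates as a function of a plus a function of b, so ∇phi=0 decouples.
∂phi/∂a = -12(a - 4)(a + 1) = 0 at a ∈ {-1, 4}; ∂phi/∂b = -2(b + 2) = 0 at b ∈ {-2}.
The Hessian is diagonal: diag(phi_aa, phi_bb). Second derivatives: phi_aa(-1)=60, phi_aa(4)=-60; phi_bb(-2)=-2.
Local maxima occur where both diagonal entries negative: (4, -2). Count: 1.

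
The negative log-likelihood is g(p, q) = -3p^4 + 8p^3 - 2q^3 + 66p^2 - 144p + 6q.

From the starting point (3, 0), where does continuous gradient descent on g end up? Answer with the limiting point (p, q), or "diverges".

(1, -1)

g is separable, so gradient descent decouples: p follows -∂g/∂p, q follows -∂g/∂q.
∂g/∂p = -12(p - 4)(p - 1)(p + 3); at p=3 this is 144, so p decreases.
∂g/∂q = -6(q - 1)(q + 1); at q=0 this is 6, so q decreases.
p converges to its nearest critical value 1 (a local min of the p-part); q converges to -1. The iterate converges to (1, -1).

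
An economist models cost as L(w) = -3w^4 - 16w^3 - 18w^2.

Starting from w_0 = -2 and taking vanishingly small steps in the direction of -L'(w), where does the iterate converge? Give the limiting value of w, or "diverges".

L'(w) = -12w(w + 1)(w + 3), so L'(-2) = -24.
Gradient descent moves in the -L' direction, i.e. w is increasing.
The nearest critical point in that direction is w = -1, where L'' = 24 > 0 (a local minimum). The iterate converges there.

-1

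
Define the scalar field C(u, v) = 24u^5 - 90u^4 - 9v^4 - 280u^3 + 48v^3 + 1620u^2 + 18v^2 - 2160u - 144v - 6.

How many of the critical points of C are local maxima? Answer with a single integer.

C separates as a function of u plus a function of v, so ∇C=0 decouples.
∂C/∂u = 120(u - 3)(u - 2)(u - 1)(u + 3) = 0 at u ∈ {-3, 1, 2, 3}; ∂C/∂v = -36(v - 4)(v - 1)(v + 1) = 0 at v ∈ {-1, 1, 4}.
The Hessian is diagonal: diag(C_uu, C_vv). Second derivatives: C_uu(-3)=-14400, C_uu(1)=960, C_uu(2)=-600, C_uu(3)=1440; C_vv(-1)=-360, C_vv(1)=216, C_vv(4)=-540.
Local maxima occur where both diagonal entries negative: (-3, -1), (-3, 4), (2, -1), (2, 4). Count: 4.

4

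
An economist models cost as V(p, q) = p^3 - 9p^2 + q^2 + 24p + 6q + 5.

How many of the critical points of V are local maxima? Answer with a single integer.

0

V separates as a function of p plus a function of q, so ∇V=0 decouples.
∂V/∂p = 3(p - 4)(p - 2) = 0 at p ∈ {2, 4}; ∂V/∂q = 2(q + 3) = 0 at q ∈ {-3}.
The Hessian is diagonal: diag(V_pp, V_qq). Second derivatives: V_pp(2)=-6, V_pp(4)=6; V_qq(-3)=2.
Local maxima occur where both diagonal entries negative: none. Count: 0.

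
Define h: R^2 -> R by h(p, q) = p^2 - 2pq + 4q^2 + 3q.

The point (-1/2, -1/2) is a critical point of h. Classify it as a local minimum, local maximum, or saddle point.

The Hessian of h is constant: H = [[2, -2], [-2, 8]].
det(H) = 2·8 − (-2)² = 12.
det(H) > 0 and tr(H) = 10 > 0, so H is positive definite and the point is a local minimum.

local minimum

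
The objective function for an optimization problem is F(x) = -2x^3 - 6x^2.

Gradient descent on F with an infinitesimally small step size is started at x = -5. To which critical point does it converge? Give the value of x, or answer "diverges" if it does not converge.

F'(x) = -6x(x + 2), so F'(-5) = -90.
Gradient descent moves in the -F' direction, i.e. x is increasing.
The nearest critical point in that direction is x = -2, where F'' = 12 > 0 (a local minimum). The iterate converges there.

-2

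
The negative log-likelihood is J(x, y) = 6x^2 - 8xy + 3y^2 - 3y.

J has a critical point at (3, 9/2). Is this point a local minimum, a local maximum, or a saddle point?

The Hessian of J is constant: H = [[12, -8], [-8, 6]].
det(H) = 12·6 − (-8)² = 8.
det(H) > 0 and tr(H) = 18 > 0, so H is positive definite and the point is a local minimum.

local minimum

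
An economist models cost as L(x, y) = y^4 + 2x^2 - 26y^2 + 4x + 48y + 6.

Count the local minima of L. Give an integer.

L separates as a function of x plus a function of y, so ∇L=0 decouples.
∂L/∂x = 4(x + 1) = 0 at x ∈ {-1}; ∂L/∂y = 4(y - 3)(y - 1)(y + 4) = 0 at y ∈ {-4, 1, 3}.
The Hessian is diagonal: diag(L_xx, L_yy). Second derivatives: L_xx(-1)=4; L_yy(-4)=140, L_yy(1)=-40, L_yy(3)=56.
Local minima occur where both diagonal entries positive: (-1, -4), (-1, 3). Count: 2.

2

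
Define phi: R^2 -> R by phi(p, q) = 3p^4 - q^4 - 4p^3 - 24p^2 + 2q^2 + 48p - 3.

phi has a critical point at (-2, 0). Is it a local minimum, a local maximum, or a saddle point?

local minimum

The mixed partial ∂²phi/∂p∂q is 0, so the Hessian at any point is diag(phi_pp, phi_qq) = diag(12(3p^2 - 2p - 4), 4(-3q^2 + 1)).
At (-2, 0): H = diag(144, 4).
Both eigenvalues are positive, so H is positive definite: a local minimum.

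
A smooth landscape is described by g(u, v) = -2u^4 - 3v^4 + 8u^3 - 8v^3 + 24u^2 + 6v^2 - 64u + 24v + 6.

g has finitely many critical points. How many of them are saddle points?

g separates as a function of u plus a function of v, so ∇g=0 decouples.
∂g/∂u = -8(u - 4)(u - 1)(u + 2) = 0 at u ∈ {-2, 1, 4}; ∂g/∂v = -12(v - 1)(v + 1)(v + 2) = 0 at v ∈ {-2, -1, 1}.
The Hessian is diagonal: diag(g_uu, g_vv). Second derivatives: g_uu(-2)=-144, g_uu(1)=72, g_uu(4)=-144; g_vv(-2)=-36, g_vv(-1)=24, g_vv(1)=-72.
Saddle points occur where the two diagonal entries have opposite signs: (-2, -1), (1, -2), (1, 1), (4, -1). Count: 4.

4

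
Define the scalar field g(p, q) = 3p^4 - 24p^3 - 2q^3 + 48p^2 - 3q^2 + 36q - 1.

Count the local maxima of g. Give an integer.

g separates as a function of p plus a function of q, so ∇g=0 decouples.
∂g/∂p = 12p(p - 4)(p - 2) = 0 at p ∈ {0, 2, 4}; ∂g/∂q = -6(q - 2)(q + 3) = 0 at q ∈ {-3, 2}.
The Hessian is diagonal: diag(g_pp, g_qq). Second derivatives: g_pp(0)=96, g_pp(2)=-48, g_pp(4)=96; g_qq(-3)=30, g_qq(2)=-30.
Local maxima occur where both diagonal entries negative: (2, 2). Count: 1.

1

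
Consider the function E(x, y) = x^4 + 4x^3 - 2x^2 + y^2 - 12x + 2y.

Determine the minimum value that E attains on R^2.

-10

E(x,y) separates as P(x) + Q(y), so its minimum is min P + min Q.
P'(x) = 4(x - 1)(x + 1)(x + 3) vanishes at x ∈ {-3, -1, 1}; Q'(y) = 2y + 2 vanishes at y ∈ {-1}.
Local minima of P (where P''>0): P(-3)=-9, P(1)=-9. Local minima of Q: Q(-1)=-1.
So the global minimum of E is P(-3) + Q(-1) = -9 − 1 = -10, attained at (-3, -1).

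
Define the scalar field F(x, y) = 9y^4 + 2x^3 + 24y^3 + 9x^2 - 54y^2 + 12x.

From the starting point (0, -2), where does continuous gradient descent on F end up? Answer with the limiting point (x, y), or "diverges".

F is separable, so gradient descent decouples: x follows -∂F/∂x, y follows -∂F/∂y.
∂F/∂x = 6(x + 1)(x + 2); at x=0 this is 12, so x decreases.
∂F/∂y = 36y(y - 1)(y + 3); at y=-2 this is 216, so y decreases.
x converges to its nearest critical value -1 (a local min of the x-part); y converges to -3. The iterate converges to (-1, -3).

(-1, -3)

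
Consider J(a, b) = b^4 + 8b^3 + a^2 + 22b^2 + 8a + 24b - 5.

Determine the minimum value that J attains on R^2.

-30

J(a,b) separates as P(a) + Q(b) − 5, so its minimum is min P + min Q − 5.
P'(a) = 2a + 8 vanishes at a ∈ {-4}; Q'(b) = 4(b + 1)(b + 2)(b + 3) vanishes at b ∈ {-3, -2, -1}.
Local minima of P (where P''>0): P(-4)=-16. Local minima of Q: Q(-3)=-9, Q(-1)=-9.
So the global minimum of J is P(-4) + Q(-3) − 5 = -16 − 9 − 5 = -30, attained at (-4, -3).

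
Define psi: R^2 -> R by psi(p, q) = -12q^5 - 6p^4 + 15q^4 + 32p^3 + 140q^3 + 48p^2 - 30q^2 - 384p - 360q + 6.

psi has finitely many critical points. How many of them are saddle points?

psi separates as a function of p plus a function of q, so ∇psi=0 decouples.
∂psi/∂p = -24(p - 4)(p - 2)(p + 2) = 0 at p ∈ {-2, 2, 4}; ∂psi/∂q = -60(q - 3)(q - 1)(q + 1)(q + 2) = 0 at q ∈ {-2, -1, 1, 3}.
The Hessian is diagonal: diag(psi_pp, psi_qq). Second derivatives: psi_pp(-2)=-576, psi_pp(2)=192, psi_pp(4)=-288; psi_qq(-2)=900, psi_qq(-1)=-480, psi_qq(1)=720, psi_qq(3)=-2400.
Saddle points occur where the two diagonal entries have opposite signs: (-2, -2), (-2, 1), (2, -1), (2, 3), (4, -2), (4, 1). Count: 6.

6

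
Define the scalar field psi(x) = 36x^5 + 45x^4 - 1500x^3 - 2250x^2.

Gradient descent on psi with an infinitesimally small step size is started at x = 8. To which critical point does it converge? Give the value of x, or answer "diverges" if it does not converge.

psi'(x) = 180x(x - 5)(x + 1)(x + 5), so psi'(8) = 505440.
Gradient descent moves in the -psi' direction, i.e. x is decreasing.
The nearest critical point in that direction is x = 5, where psi'' = 54000 > 0 (a local minimum). The iterate converges there.

5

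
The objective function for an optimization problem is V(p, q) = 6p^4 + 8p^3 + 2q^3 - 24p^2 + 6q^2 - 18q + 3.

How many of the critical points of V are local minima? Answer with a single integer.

2

V separates as a function of p plus a function of q, so ∇V=0 decouples.
∂V/∂p = 24p(p - 1)(p + 2) = 0 at p ∈ {-2, 0, 1}; ∂V/∂q = 6(q - 1)(q + 3) = 0 at q ∈ {-3, 1}.
The Hessian is diagonal: diag(V_pp, V_qq). Second derivatives: V_pp(-2)=144, V_pp(0)=-48, V_pp(1)=72; V_qq(-3)=-24, V_qq(1)=24.
Local minima occur where both diagonal entries positive: (-2, 1), (1, 1). Count: 2.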